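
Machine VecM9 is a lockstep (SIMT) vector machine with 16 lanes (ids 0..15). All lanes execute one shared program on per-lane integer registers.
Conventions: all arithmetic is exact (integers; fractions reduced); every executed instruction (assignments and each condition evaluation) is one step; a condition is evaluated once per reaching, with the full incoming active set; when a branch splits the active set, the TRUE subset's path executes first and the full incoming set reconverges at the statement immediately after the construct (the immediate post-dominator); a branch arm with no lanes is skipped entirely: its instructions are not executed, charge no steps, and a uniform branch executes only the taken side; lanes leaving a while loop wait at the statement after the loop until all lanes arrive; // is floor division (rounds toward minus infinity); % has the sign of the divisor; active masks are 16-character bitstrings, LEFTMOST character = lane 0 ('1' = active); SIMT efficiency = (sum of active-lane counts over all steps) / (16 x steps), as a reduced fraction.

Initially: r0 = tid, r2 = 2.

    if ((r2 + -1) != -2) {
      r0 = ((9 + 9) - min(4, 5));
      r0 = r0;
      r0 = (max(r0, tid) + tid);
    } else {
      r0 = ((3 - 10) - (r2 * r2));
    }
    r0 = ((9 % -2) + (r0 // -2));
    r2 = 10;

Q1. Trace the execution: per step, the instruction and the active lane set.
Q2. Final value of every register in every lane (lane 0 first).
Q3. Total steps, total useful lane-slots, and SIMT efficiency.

step 0: eval ((r2 + -1) != -2)       1111111111111111
step 1: r0 <- ((9 + 9) - min(4, 5))  1111111111111111
step 2: r0 <- r0                     1111111111111111
step 3: r0 <- (max(r0, tid) + tid)   1111111111111111
step 4: r0 <- ((9 % -2) + (r0 // -2)) 1111111111111111
step 5: r2 <- 10                     1111111111111111

Answer: 6 steps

r0: -8,-9,-9,-10,-10,-11,-11,-12,-12,-13,-13,-14,-14,-15,-15,-16
r2: 10,10,10,10,10,10,10,10,10,10,10,10,10,10,10,10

steps = 6; useful = 96; efficiency = 96/96 = 1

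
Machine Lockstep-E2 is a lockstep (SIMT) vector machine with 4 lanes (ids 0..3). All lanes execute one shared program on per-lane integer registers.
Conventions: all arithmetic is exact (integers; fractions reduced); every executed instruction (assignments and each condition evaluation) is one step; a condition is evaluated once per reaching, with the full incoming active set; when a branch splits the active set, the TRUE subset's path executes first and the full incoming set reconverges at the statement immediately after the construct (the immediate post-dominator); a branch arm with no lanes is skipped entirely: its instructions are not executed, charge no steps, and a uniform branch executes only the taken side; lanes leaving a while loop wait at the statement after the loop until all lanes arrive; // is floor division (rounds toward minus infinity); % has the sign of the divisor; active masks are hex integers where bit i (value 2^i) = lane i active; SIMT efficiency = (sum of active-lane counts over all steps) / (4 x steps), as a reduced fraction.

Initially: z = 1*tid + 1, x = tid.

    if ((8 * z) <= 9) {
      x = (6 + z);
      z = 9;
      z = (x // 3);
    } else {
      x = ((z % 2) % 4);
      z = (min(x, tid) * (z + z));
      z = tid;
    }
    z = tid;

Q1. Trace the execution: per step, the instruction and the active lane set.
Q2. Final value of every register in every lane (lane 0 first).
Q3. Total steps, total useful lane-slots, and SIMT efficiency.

step 0: eval ((8 * z) <= 9)          0xf
step 1: x <- (6 + z)                 0x1
step 2: z <- 9                       0x1
step 3: z <- (x // 3)                0x1
step 4: x <- ((z % 2) % 4)           0xe
step 5: z <- (min(x, tid) * (z + z)) 0xe
step 6: z <- tid                     0xe
step 7: z <- tid                     0xf

Answer: 8 steps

z: 0,1,2,3
x: 7,0,1,0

steps = 8; useful = 20; efficiency = 20/32 = 5/8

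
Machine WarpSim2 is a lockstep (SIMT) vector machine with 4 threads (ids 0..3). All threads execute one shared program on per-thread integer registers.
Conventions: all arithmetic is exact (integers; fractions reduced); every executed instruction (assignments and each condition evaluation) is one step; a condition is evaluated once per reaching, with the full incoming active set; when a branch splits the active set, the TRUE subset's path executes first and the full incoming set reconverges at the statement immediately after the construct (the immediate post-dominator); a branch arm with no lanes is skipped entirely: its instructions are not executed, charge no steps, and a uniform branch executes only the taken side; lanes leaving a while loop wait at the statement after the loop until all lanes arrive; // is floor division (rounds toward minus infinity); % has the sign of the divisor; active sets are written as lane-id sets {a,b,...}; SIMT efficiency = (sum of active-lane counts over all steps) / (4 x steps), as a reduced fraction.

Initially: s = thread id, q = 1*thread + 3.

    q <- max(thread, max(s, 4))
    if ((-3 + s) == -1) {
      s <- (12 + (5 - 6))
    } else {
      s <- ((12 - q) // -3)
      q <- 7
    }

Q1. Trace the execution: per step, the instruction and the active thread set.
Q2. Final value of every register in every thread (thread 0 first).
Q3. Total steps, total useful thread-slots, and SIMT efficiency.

step 0: q <- max(thread, max(s, 4))  {0,1,2,3}
step 1: eval ((-3 + s) == -1)        {0,1,2,3}
step 2: s <- (12 + (5 - 6))          {2}
step 3: s <- ((12 - q) // -3)        {0,1,3}
step 4: q <- 7                       {0,1,3}

Answer: 5 steps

s: -3,-3,11,-3
q: 7,7,4,7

steps = 5; useful = 15; efficiency = 15/20 = 3/4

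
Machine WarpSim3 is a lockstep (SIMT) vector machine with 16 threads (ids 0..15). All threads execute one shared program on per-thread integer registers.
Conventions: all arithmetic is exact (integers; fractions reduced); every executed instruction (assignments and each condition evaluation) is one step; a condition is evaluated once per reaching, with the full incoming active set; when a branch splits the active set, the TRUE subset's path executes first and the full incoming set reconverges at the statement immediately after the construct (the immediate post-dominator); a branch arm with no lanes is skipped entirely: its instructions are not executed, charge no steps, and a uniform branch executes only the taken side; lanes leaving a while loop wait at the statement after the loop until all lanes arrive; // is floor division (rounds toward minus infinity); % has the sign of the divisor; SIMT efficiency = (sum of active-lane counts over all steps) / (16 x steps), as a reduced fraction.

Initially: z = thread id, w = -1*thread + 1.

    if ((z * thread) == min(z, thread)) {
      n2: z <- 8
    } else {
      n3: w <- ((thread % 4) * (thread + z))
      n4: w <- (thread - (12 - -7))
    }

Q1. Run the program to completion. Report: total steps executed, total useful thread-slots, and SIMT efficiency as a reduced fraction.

Answer: 4 steps, 46 useful, 23/32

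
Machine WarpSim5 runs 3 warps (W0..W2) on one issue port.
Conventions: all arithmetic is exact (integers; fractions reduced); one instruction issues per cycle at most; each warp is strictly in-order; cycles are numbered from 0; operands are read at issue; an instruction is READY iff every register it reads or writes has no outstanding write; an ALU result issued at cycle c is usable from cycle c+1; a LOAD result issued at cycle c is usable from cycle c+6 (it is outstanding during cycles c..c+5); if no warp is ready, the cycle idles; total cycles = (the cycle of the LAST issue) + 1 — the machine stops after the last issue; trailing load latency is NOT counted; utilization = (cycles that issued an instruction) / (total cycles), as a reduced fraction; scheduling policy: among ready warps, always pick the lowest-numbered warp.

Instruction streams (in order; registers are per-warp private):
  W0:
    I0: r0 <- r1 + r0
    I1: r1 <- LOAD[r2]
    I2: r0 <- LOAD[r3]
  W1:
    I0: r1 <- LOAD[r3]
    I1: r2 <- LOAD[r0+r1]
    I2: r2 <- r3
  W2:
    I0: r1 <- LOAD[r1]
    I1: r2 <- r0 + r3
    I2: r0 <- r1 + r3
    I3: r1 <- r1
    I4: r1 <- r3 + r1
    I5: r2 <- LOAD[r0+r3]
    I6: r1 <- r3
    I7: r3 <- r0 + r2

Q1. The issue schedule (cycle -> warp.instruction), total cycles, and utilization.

cycle 0: W0.I0
cycle 1: W0.I1
cycle 2: W0.I2
cycle 3: W1.I0
cycle 4: W2.I0
cycle 5: W2.I1
cycle 6: idle
cycle 7: idle
cycle 8: idle
cycle 9: W1.I1
cycle 10: W2.I2
cycle 11: W2.I3
cycle 12: W2.I4
cycle 13: W2.I5
cycle 14: W2.I6
cycle 15: W1.I2
cycle 16: idle
cycle 17: idle
cycle 18: idle
cycle 19: W2.I7

Answer: 20 cycles, utilization 7/10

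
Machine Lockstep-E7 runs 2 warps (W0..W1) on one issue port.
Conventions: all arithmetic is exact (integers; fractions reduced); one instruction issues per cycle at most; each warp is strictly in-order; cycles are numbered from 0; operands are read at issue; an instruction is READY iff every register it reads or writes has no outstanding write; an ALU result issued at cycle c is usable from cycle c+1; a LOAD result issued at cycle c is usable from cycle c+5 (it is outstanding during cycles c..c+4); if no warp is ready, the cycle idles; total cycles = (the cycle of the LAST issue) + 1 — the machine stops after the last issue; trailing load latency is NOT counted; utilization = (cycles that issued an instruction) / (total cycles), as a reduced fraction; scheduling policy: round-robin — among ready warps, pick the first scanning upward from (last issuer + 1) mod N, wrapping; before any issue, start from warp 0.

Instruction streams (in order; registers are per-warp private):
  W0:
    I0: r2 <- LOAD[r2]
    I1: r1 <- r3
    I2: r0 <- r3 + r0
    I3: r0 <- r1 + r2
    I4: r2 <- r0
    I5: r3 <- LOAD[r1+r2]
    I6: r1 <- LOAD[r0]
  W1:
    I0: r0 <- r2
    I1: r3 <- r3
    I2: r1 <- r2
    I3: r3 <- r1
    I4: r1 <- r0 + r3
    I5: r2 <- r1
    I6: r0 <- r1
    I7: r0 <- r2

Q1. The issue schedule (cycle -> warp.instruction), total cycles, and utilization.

cycle 0: W0.I0
cycle 1: W1.I0
cycle 2: W0.I1
cycle 3: W1.I1
cycle 4: W0.I2
cycle 5: W1.I2
cycle 6: W0.I3
cycle 7: W1.I3
cycle 8: W0.I4
cycle 9: W1.I4
cycle 10: W0.I5
cycle 11: W1.I5
cycle 12: W0.I6
cycle 13: W1.I6
cycle 14: W1.I7

Answer: 15 cycles, utilization 1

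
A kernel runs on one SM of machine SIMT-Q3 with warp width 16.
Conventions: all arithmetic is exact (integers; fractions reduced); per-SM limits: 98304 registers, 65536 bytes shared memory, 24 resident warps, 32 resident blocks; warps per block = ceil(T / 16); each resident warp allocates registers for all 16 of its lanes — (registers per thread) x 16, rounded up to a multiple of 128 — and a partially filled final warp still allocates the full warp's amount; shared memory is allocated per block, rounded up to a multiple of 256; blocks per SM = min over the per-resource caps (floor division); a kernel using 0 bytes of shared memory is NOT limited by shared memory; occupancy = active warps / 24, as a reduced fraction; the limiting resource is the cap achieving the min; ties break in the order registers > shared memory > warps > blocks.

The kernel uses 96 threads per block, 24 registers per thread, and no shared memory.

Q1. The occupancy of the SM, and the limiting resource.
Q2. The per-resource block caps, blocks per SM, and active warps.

Answer: occupancy 1, limited by warps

registers: 42 blocks
shared memory: no limit (kernel uses none)
warps: 4 blocks
blocks: 32 blocks

Answer: 4 blocks, 24 active warps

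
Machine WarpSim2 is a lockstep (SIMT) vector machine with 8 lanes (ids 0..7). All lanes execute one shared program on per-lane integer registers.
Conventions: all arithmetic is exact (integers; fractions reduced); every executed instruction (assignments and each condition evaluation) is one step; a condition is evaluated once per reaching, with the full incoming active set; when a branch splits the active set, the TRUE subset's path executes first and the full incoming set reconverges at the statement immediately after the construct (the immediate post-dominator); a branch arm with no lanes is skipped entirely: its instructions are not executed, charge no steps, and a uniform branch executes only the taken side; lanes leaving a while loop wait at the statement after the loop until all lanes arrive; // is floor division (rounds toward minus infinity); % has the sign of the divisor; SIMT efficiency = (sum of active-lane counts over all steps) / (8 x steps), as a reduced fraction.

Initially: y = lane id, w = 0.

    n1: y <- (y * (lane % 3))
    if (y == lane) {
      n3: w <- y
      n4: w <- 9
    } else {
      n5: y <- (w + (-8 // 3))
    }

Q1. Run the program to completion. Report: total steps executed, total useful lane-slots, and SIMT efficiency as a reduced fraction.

Answer: 5 steps, 28 useful, 7/10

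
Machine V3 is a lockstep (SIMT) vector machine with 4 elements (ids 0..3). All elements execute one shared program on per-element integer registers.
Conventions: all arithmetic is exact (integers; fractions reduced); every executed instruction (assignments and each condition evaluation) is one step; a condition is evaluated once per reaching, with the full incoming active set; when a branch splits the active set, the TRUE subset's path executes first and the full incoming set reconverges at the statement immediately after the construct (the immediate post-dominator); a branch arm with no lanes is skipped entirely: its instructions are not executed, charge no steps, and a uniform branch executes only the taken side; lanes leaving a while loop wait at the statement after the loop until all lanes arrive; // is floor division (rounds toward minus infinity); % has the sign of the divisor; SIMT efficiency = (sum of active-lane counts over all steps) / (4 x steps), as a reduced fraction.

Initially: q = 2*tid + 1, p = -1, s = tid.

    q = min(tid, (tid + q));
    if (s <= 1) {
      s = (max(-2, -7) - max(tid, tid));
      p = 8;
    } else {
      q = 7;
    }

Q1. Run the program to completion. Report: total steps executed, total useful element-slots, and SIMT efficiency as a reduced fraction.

Answer: 5 steps, 14 useful, 7/10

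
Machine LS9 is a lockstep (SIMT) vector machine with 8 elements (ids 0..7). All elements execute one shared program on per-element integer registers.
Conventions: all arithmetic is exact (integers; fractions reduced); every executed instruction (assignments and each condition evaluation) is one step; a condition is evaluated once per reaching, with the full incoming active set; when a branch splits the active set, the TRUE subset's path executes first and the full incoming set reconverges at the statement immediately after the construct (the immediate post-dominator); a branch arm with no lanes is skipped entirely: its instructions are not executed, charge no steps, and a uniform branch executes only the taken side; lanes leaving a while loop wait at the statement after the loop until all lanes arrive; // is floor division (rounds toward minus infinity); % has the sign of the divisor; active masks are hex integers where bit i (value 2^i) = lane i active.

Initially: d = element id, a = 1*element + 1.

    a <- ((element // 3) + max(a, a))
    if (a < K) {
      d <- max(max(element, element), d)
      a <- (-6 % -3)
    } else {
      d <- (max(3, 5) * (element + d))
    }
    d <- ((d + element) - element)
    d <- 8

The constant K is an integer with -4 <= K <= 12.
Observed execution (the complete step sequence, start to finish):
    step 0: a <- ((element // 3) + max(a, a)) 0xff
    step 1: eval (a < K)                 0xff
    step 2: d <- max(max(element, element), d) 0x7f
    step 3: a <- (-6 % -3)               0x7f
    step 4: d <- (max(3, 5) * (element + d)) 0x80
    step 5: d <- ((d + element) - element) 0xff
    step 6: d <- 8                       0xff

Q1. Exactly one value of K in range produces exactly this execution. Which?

Answer: K = 10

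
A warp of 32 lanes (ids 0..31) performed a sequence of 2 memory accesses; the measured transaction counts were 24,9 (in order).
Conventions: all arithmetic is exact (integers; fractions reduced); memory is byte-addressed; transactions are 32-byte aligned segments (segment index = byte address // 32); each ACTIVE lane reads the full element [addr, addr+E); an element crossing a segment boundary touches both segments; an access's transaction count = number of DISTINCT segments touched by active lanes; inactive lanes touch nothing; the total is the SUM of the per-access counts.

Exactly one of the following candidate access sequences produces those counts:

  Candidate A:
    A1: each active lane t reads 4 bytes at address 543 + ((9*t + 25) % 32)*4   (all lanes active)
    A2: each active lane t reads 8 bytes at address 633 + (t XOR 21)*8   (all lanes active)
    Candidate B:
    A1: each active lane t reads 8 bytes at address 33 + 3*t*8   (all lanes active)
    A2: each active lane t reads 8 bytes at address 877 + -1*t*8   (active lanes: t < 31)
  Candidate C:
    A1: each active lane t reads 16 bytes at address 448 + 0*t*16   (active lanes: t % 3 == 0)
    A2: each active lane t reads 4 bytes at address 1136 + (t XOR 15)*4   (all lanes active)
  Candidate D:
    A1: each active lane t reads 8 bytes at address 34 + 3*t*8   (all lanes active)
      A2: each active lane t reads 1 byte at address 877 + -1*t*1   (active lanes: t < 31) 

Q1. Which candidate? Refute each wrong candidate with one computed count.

A: A1 gives 5 transactions, not 24
C: A1 gives 1 transaction, not 24
D: A2 gives 2 transactions, not 9
B: all counts match (24,9)

Answer: B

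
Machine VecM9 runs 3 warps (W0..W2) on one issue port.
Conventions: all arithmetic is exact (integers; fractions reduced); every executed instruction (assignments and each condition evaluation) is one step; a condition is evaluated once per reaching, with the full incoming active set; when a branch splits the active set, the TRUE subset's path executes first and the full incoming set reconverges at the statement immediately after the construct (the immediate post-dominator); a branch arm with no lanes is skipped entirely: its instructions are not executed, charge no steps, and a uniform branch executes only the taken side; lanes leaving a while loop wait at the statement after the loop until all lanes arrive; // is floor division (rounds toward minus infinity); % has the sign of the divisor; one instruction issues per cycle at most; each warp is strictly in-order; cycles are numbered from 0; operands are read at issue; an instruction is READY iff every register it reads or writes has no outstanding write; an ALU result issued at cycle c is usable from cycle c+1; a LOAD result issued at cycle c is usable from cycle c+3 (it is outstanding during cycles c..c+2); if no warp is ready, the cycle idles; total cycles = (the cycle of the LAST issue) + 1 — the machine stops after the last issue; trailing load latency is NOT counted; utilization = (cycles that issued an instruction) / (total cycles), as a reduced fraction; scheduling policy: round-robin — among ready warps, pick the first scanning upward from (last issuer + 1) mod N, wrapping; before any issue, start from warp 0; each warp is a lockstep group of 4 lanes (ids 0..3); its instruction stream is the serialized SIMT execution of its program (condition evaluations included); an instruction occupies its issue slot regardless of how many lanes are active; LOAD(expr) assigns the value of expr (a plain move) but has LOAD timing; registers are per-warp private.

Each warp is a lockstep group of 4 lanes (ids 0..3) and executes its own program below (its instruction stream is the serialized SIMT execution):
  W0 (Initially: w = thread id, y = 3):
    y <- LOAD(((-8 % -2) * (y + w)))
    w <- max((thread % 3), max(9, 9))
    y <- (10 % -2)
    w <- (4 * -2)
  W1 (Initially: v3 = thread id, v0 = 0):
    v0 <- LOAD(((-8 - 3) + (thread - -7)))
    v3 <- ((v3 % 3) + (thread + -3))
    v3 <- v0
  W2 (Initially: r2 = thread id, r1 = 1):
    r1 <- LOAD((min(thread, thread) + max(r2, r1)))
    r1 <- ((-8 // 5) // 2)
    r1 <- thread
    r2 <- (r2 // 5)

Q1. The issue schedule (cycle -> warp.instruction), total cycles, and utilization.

cycle 0: W0.I0
cycle 1: W1.I0
cycle 2: W2.I0
cycle 3: W0.I1
cycle 4: W1.I1
cycle 5: W2.I1
cycle 6: W0.I2
cycle 7: W1.I2
cycle 8: W2.I2
cycle 9: W0.I3
cycle 10: W2.I3

Answer: 11 cycles, utilization 1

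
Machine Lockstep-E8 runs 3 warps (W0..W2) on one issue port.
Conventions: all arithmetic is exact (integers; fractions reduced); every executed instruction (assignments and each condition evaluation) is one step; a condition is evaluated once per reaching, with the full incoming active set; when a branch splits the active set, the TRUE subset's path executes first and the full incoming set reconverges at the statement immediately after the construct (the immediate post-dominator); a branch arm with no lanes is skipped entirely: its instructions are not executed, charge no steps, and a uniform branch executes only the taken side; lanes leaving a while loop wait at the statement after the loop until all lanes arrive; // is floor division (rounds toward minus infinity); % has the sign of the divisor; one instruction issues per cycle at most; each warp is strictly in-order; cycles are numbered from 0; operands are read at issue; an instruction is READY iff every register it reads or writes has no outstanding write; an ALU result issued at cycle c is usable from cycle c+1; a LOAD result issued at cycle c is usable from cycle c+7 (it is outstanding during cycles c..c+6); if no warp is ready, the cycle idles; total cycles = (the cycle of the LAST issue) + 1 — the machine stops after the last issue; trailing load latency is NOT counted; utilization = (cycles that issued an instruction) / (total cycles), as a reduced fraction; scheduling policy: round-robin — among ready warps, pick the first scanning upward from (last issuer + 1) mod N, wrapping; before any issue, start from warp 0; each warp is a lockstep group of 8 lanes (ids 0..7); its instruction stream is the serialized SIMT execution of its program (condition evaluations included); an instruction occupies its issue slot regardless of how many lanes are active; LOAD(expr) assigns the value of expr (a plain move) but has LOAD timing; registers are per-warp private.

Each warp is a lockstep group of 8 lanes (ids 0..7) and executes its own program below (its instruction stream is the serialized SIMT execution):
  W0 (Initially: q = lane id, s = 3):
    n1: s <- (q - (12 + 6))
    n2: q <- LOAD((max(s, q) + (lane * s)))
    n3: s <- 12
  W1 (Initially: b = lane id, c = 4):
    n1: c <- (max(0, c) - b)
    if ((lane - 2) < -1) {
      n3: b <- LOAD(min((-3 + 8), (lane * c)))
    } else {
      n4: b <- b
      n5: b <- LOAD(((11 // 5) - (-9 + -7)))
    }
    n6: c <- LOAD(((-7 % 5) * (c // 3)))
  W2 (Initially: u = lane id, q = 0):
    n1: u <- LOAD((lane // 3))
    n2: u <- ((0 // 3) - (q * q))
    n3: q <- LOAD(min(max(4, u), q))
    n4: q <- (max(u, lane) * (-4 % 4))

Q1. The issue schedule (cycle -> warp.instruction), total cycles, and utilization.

cycle 0: W0.I0
cycle 1: W1.I0
cycle 2: W2.I0
cycle 3: W0.I1
cycle 4: W1.I1
cycle 5: W0.I2
cycle 6: W1.I2
cycle 7: idle
cycle 8: idle
cycle 9: W2.I1
cycle 10: W2.I2
cycle 11: idle
cycle 12: idle
cycle 13: W1.I3
cycle 14: W1.I4
cycle 15: W1.I5
cycle 16: idle
cycle 17: W2.I3

Answer: 18 cycles, utilization 13/18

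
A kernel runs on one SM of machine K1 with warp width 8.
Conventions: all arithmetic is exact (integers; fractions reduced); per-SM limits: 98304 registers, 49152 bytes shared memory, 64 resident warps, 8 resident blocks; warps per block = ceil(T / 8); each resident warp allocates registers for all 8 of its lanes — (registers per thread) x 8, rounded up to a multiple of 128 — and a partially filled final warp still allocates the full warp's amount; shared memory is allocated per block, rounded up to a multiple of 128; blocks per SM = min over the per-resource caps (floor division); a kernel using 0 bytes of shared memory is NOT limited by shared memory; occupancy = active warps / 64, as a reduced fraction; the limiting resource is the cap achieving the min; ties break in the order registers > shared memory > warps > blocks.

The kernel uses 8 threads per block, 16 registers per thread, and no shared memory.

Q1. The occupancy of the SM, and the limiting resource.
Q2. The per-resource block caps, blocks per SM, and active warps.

Answer: occupancy 1/8, limited by blocks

registers: 768 blocks
shared memory: no limit (kernel uses none)
warps: 64 blocks
blocks: 8 blocks

Answer: 8 blocks, 8 active warps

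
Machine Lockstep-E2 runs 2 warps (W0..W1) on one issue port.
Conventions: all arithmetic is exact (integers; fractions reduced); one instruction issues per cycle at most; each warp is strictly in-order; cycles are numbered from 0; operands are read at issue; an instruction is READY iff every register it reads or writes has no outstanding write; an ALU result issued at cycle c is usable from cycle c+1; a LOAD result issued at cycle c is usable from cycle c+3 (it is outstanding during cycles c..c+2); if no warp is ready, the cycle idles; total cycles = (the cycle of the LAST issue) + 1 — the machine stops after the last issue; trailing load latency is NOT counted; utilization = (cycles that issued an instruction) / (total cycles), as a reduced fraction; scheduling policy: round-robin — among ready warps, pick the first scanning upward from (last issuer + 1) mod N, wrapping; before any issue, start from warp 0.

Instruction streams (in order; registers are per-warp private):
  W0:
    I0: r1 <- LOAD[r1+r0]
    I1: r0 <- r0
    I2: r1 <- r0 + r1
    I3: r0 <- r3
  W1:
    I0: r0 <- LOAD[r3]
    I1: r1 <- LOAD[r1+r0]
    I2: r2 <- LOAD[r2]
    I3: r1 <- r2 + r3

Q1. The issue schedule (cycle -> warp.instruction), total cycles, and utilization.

cycle 0: W0.I0
cycle 1: W1.I0
cycle 2: W0.I1
cycle 3: W0.I2
cycle 4: W1.I1
cycle 5: W0.I3
cycle 6: W1.I2
cycle 7: idle
cycle 8: idle
cycle 9: W1.I3

Answer: 10 cycles, utilization 4/5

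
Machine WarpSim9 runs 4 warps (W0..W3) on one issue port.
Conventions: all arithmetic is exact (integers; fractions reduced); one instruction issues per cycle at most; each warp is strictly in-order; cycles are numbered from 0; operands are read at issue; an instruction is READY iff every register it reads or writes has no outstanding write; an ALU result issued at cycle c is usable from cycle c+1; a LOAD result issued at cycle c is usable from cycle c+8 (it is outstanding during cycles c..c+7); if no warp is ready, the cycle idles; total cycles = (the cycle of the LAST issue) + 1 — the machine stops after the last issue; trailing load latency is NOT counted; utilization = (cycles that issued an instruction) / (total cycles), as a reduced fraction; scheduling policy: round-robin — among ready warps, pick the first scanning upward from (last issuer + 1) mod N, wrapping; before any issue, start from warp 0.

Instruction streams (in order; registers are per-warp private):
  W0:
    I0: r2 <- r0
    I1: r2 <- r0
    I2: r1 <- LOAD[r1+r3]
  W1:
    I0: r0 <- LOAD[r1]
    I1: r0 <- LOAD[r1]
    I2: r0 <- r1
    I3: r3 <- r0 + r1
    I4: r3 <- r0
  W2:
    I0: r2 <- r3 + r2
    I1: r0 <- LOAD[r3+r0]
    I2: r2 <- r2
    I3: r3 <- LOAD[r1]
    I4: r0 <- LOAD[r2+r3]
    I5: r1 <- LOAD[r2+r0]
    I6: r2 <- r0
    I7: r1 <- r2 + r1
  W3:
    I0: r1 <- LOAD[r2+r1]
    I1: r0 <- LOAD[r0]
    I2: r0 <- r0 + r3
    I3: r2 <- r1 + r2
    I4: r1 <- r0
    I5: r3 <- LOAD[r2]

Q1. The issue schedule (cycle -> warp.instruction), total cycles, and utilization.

cycle 0: W0.I0
cycle 1: W1.I0
cycle 2: W2.I0
cycle 3: W3.I0
cycle 4: W0.I1
cycle 5: W2.I1
cycle 6: W3.I1
cycle 7: W0.I2
cycle 8: W2.I2
cycle 9: W1.I1
cycle 10: W2.I3
cycle 11: idle
cycle 12: idle
cycle 13: idle
cycle 14: W3.I2
cycle 15: W3.I3
cycle 16: W3.I4
cycle 17: W1.I2
cycle 18: W2.I4
cycle 19: W3.I5
cycle 20: W1.I3
cycle 21: W1.I4
cycle 22: idle
cycle 23: idle
cycle 24: idle
cycle 25: idle
cycle 26: W2.I5
cycle 27: W2.I6
cycle 28: idle
cycle 29: idle
cycle 30: idle
cycle 31: idle
cycle 32: idle
cycle 33: idle
cycle 34: W2.I7

Answer: 35 cycles, utilization 22/35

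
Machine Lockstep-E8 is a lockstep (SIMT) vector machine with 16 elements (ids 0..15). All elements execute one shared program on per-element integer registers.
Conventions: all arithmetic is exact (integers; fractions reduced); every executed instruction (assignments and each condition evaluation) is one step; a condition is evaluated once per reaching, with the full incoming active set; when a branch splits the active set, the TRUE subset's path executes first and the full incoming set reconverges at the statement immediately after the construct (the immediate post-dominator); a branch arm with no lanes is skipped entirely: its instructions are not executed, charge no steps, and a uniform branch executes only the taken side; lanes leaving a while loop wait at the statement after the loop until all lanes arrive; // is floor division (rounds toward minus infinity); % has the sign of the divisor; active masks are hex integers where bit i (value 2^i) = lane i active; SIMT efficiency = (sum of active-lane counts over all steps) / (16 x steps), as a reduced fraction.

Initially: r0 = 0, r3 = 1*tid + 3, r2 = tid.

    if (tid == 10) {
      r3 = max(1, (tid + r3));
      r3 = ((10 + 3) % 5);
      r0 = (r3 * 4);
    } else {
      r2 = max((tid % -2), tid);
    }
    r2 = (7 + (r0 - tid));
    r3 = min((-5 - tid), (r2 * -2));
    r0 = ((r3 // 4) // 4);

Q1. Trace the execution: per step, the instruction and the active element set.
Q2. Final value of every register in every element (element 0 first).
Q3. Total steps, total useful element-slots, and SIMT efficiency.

step 0: eval (tid == 10)             0xffff
step 1: r3 <- max(1, (tid + r3))     0x0400
step 2: r3 <- ((10 + 3) % 5)         0x0400
step 3: r0 <- (r3 * 4)               0x0400
step 4: r2 <- max((tid % -2), tid)   0xfbff
step 5: r2 <- (7 + (r0 - tid))       0xffff
step 6: r3 <- min((-5 - tid), (r2 * -2)) 0xffff
step 7: r0 <- ((r3 // 4) // 4)       0xffff

Answer: 8 steps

r0: -1,-1,-1,-1,-1,-1,-1,-1,-1,-1,-2,-1,-2,-2,-2,-2
r3: -14,-12,-10,-8,-9,-10,-11,-12,-13,-14,-18,-16,-17,-18,-19,-20
r2: 7,6,5,4,3,2,1,0,-1,-2,9,-4,-5,-6,-7,-8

steps = 8; useful = 82; efficiency = 82/128 = 41/64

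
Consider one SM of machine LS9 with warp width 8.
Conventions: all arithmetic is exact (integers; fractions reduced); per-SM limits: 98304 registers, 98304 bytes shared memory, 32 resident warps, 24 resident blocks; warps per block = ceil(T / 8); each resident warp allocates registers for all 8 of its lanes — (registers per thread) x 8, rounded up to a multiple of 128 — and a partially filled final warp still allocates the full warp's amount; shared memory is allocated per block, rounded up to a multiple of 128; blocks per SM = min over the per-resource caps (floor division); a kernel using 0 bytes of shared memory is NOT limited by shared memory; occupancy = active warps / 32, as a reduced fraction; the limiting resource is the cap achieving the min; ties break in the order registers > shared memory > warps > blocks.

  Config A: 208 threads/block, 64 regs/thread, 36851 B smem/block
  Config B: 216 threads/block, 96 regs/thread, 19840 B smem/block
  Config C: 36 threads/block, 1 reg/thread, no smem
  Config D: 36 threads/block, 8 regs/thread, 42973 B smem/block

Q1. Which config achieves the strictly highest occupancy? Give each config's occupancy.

occupancies: A 13/16, B 27/32, C 15/16, D 5/16

Answer: C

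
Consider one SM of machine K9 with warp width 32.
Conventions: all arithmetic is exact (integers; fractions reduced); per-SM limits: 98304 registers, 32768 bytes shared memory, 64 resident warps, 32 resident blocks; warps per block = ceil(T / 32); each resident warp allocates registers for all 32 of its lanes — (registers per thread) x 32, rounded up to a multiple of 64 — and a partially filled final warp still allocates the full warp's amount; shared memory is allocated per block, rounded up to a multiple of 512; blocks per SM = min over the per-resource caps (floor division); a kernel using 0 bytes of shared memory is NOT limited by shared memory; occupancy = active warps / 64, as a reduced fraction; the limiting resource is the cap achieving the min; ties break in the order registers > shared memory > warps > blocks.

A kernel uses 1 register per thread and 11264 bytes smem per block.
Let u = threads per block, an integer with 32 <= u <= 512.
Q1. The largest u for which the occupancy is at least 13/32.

Answer: u = 512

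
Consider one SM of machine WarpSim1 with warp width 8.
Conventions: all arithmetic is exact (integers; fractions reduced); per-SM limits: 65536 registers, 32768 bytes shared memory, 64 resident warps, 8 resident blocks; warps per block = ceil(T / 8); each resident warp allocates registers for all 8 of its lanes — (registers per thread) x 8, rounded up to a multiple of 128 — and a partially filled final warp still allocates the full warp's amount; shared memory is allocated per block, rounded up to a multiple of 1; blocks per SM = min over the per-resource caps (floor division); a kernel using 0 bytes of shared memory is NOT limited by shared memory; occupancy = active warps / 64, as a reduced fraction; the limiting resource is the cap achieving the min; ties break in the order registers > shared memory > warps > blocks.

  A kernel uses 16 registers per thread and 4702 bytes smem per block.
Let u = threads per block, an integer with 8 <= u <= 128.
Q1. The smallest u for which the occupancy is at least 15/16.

Answer: u = 73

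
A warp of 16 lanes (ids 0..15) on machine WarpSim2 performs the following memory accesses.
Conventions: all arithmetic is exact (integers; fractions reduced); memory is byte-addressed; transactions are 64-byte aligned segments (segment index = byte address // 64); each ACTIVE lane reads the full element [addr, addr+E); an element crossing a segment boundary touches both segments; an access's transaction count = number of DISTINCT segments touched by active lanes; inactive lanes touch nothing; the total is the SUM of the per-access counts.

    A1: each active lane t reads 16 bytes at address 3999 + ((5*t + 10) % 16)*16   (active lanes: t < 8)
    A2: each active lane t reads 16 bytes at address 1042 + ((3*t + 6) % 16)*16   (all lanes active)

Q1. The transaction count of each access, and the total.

A1: 4 transactions
A2: 5 transactions

Answer: 4,5; total 9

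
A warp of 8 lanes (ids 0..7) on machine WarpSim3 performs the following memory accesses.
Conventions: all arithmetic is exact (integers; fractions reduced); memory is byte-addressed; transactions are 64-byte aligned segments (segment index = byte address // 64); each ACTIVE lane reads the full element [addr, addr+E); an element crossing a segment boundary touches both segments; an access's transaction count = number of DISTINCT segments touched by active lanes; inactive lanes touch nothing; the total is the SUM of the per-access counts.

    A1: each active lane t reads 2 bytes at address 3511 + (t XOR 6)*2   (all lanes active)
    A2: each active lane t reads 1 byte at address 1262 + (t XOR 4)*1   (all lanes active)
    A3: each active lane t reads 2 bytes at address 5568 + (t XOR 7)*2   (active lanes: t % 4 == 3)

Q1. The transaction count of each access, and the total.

A1: 2 transactions
A2: 1 transaction
A3: 1 transaction

Answer: 2,1,1; total 4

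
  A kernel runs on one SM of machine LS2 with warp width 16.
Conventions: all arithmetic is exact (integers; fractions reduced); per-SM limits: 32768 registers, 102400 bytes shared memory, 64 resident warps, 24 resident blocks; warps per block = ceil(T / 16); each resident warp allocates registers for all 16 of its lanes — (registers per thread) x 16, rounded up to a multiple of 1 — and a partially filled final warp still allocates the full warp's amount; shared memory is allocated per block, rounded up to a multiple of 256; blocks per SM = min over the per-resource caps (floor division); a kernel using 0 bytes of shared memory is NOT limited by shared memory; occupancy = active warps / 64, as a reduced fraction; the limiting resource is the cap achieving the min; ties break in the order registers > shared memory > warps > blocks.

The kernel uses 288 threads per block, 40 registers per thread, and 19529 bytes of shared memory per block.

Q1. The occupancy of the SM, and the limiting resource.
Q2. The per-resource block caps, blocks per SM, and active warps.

Answer: occupancy 9/16, limited by registers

registers: 2 blocks
shared memory: 5 blocks
warps: 3 blocks
blocks: 24 blocks

Answer: 2 blocks, 36 active warps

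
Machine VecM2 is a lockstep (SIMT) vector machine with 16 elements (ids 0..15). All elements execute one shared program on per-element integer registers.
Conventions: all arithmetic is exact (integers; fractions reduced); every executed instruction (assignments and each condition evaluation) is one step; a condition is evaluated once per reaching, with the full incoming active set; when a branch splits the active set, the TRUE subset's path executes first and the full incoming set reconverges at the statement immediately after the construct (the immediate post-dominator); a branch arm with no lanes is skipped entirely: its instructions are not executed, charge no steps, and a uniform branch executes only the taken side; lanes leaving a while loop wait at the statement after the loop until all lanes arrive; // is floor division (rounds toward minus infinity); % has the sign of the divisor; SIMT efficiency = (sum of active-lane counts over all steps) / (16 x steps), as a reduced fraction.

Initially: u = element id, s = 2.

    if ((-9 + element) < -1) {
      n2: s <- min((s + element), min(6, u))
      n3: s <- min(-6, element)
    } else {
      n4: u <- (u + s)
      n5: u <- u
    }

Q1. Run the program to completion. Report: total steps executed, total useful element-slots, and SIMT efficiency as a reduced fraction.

Answer: 5 steps, 48 useful, 3/5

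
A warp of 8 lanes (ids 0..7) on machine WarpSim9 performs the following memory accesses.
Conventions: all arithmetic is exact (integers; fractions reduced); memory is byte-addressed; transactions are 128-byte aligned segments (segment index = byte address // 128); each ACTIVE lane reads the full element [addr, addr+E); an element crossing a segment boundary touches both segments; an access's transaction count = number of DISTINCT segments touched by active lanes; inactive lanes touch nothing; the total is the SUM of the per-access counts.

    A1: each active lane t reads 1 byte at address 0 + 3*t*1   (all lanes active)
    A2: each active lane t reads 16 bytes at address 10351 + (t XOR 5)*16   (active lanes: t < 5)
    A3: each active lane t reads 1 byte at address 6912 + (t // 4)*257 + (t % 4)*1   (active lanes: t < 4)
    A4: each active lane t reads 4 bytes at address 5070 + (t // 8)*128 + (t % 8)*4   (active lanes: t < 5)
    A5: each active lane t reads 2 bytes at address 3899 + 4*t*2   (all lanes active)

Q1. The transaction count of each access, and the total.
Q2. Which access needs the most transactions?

A1: 1 transaction
A2: 2 transactions
A3: 1 transaction
A4: 1 transaction
A5: 1 transaction

Answer: 1,2,1,1,1; total 6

Answer: A2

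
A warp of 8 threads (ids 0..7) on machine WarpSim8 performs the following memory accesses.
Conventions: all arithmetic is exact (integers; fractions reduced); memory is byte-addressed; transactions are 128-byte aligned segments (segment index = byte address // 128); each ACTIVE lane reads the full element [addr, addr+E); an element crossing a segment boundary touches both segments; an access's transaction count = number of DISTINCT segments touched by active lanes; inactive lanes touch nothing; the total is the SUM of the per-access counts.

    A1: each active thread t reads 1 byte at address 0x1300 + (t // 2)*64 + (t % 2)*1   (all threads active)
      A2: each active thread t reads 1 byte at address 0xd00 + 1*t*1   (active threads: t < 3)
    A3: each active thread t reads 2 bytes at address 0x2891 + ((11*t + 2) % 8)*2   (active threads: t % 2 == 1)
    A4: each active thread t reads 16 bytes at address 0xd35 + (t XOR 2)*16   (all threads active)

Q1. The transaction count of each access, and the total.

A1: 2 transactions
A2: 1 transaction
A3: 1 transaction
A4: 2 transactions

Answer: 2,1,1,2; total 6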